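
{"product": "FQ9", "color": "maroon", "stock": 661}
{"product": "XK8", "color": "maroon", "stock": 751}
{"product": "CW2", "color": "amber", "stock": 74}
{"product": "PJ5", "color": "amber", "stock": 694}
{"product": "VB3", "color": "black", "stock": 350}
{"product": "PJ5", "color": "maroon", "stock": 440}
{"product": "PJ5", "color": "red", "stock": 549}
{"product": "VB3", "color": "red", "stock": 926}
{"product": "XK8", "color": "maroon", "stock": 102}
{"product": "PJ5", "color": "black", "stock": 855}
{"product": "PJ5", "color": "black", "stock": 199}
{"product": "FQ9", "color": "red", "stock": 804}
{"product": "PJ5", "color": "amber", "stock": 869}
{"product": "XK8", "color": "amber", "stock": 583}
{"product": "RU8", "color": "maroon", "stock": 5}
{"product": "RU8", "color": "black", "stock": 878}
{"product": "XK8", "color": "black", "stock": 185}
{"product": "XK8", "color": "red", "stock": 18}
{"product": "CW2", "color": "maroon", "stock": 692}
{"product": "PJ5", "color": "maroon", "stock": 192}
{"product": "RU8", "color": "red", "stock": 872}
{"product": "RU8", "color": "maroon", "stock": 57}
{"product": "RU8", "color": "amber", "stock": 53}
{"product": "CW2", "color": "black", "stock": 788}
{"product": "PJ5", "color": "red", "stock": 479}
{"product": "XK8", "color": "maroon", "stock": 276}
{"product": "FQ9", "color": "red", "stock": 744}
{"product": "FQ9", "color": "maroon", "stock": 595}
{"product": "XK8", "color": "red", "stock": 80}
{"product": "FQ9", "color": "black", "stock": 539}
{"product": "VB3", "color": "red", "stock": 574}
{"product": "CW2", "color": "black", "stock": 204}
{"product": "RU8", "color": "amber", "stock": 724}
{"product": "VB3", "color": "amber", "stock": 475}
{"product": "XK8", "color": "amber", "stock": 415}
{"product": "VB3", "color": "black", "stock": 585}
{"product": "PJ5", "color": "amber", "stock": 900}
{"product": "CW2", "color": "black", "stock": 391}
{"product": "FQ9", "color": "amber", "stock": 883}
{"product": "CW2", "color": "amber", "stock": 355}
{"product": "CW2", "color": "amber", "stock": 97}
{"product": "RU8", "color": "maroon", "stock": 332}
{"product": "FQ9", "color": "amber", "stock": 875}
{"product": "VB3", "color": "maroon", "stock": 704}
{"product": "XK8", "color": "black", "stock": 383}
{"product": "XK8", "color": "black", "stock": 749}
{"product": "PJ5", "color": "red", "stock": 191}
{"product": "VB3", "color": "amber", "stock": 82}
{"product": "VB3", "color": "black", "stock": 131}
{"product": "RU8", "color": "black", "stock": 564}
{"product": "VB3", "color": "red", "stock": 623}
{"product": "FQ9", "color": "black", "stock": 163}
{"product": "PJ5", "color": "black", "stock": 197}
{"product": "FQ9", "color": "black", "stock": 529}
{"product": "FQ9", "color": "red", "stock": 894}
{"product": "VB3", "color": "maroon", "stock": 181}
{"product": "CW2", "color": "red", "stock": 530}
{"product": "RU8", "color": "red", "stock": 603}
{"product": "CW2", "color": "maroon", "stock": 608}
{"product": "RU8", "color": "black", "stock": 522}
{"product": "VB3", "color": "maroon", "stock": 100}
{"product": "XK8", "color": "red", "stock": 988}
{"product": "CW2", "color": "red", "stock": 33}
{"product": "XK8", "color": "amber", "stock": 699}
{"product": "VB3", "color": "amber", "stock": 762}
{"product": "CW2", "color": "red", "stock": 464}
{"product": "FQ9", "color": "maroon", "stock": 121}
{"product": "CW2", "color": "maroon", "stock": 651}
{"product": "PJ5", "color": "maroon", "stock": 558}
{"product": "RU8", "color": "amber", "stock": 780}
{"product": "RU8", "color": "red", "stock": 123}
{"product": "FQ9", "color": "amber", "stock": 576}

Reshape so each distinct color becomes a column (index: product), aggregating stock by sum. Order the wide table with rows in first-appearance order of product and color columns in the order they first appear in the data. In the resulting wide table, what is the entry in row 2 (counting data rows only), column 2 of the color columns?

With rows in first-appearance order of product, row 2 is product=XK8. color columns in first-appearance order: maroon, amber, black, red; column 2 is amber.
Long rows with product=XK8, color=amber: 583 + 415 + 699 = 1697.

1697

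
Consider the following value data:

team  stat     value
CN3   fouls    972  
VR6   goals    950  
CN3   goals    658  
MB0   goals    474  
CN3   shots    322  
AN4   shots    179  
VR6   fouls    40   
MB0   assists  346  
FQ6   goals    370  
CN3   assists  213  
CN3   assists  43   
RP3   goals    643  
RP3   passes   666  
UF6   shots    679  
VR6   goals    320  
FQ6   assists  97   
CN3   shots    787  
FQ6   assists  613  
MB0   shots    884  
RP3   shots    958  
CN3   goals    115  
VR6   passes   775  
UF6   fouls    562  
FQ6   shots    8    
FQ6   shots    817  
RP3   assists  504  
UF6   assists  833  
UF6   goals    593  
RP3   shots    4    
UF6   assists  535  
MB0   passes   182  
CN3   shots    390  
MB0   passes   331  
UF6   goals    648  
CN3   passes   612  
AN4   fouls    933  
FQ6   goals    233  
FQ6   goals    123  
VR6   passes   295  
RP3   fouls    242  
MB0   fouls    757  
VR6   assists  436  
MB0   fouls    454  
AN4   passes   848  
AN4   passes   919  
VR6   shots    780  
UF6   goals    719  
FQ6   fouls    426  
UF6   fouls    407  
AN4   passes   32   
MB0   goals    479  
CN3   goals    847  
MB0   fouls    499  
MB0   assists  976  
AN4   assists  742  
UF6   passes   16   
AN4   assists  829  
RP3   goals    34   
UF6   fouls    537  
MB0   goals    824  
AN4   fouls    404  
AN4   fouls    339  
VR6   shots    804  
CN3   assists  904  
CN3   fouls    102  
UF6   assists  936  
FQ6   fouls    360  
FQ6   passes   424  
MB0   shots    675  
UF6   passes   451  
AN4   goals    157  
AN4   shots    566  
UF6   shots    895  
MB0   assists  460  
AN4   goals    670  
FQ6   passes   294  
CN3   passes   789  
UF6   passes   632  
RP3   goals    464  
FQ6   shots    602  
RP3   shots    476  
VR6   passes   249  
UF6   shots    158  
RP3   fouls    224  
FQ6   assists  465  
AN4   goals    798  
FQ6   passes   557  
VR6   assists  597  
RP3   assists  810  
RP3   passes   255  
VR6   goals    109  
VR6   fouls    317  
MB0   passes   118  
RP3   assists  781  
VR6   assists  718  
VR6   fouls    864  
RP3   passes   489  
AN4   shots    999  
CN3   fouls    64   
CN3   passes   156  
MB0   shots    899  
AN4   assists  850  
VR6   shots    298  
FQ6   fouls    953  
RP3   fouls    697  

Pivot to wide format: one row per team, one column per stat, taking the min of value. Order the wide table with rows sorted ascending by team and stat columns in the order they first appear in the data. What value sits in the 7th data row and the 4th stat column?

436

With rows sorted ascending by team, row 7 is team=VR6. stat columns in first-appearance order: fouls, goals, shots, assists, passes; column 4 is assists.
Long rows with team=VR6, stat=assists: min(436, 597, 718) = 436.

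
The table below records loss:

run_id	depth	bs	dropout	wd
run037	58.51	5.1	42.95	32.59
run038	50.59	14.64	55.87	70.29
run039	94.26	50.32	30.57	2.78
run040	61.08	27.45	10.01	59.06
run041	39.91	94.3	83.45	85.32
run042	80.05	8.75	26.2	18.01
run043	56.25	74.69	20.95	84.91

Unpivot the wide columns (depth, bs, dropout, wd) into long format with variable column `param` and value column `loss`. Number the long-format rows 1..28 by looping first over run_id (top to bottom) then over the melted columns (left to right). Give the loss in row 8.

70.29

28 rows total (7 × 4). Row 8: index ⌊(8-1)/4⌋ = 1 into run_id → run038; (8-1) mod 4 = 3 into the melted columns → wd.
So row 8 is (run038, wd, 70.29); loss = 70.29.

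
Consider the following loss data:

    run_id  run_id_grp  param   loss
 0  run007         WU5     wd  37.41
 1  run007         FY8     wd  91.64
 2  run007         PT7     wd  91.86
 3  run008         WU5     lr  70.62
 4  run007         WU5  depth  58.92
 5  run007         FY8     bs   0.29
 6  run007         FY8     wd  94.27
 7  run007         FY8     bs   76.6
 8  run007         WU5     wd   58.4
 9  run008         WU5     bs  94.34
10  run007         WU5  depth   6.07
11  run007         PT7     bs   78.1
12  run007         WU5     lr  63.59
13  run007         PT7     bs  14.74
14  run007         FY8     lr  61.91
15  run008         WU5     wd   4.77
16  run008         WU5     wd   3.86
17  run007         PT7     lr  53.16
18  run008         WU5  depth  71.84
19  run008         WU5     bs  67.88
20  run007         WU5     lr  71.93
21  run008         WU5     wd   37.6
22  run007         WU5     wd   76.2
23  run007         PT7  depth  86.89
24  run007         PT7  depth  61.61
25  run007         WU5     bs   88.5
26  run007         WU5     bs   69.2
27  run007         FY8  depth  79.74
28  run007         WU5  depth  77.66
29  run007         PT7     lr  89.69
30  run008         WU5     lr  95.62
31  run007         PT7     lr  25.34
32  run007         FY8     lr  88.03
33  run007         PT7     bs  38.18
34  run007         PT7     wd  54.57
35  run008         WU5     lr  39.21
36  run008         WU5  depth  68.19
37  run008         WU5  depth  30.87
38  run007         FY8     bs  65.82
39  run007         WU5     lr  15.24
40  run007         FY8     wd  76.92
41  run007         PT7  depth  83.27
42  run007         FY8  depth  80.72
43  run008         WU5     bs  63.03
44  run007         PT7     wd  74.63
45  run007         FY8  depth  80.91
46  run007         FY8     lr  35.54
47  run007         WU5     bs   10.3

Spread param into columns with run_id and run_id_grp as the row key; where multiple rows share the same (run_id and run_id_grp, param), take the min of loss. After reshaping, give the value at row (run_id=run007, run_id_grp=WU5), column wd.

Rows with run_id=run007, run_id_grp=WU5 and param=wd: loss values are 37.41, 58.4, 76.2.
min(37.41, 58.4, 76.2) = 37.41.

37.41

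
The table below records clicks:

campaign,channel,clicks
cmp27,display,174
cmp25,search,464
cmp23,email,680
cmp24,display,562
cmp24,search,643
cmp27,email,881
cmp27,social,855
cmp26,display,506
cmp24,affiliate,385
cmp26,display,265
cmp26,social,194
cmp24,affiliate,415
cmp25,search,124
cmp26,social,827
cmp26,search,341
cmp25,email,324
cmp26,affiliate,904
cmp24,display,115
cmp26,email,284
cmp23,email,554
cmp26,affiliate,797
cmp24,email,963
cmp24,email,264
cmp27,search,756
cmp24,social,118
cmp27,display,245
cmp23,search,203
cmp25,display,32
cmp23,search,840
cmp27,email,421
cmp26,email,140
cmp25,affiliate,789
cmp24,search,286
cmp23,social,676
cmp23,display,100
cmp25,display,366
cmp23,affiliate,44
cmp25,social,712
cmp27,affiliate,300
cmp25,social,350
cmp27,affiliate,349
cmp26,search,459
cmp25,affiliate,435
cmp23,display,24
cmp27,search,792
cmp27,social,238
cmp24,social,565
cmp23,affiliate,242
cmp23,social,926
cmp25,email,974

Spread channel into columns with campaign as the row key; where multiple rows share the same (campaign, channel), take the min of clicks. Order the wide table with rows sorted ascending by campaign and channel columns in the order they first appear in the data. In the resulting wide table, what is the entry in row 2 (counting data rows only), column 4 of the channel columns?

118

With rows sorted ascending by campaign, row 2 is campaign=cmp24. channel columns in first-appearance order: display, search, email, social, affiliate; column 4 is social.
Long rows with campaign=cmp24, channel=social: min(118, 565) = 118.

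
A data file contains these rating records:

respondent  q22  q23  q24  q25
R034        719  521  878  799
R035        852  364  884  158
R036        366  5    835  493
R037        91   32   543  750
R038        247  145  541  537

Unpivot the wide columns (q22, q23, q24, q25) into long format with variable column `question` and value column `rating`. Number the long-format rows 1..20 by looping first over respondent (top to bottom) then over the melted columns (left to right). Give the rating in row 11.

835

20 rows total (5 × 4). Row 11: index ⌊(11-1)/4⌋ = 2 into respondent → R036; (11-1) mod 4 = 2 into the melted columns → q24.
So row 11 is (R036, q24, 835); rating = 835.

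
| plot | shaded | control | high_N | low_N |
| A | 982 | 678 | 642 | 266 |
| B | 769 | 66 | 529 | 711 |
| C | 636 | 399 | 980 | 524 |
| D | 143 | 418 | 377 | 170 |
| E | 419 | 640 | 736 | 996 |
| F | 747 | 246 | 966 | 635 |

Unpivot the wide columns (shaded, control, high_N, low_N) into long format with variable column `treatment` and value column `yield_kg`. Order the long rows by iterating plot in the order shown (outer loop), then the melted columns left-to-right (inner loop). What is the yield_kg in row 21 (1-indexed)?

24 rows total (6 × 4). Row 21: index ⌊(21-1)/4⌋ = 5 into plot → F; (21-1) mod 4 = 0 into the melted columns → shaded.
So row 21 is (F, shaded, 747); yield_kg = 747.

747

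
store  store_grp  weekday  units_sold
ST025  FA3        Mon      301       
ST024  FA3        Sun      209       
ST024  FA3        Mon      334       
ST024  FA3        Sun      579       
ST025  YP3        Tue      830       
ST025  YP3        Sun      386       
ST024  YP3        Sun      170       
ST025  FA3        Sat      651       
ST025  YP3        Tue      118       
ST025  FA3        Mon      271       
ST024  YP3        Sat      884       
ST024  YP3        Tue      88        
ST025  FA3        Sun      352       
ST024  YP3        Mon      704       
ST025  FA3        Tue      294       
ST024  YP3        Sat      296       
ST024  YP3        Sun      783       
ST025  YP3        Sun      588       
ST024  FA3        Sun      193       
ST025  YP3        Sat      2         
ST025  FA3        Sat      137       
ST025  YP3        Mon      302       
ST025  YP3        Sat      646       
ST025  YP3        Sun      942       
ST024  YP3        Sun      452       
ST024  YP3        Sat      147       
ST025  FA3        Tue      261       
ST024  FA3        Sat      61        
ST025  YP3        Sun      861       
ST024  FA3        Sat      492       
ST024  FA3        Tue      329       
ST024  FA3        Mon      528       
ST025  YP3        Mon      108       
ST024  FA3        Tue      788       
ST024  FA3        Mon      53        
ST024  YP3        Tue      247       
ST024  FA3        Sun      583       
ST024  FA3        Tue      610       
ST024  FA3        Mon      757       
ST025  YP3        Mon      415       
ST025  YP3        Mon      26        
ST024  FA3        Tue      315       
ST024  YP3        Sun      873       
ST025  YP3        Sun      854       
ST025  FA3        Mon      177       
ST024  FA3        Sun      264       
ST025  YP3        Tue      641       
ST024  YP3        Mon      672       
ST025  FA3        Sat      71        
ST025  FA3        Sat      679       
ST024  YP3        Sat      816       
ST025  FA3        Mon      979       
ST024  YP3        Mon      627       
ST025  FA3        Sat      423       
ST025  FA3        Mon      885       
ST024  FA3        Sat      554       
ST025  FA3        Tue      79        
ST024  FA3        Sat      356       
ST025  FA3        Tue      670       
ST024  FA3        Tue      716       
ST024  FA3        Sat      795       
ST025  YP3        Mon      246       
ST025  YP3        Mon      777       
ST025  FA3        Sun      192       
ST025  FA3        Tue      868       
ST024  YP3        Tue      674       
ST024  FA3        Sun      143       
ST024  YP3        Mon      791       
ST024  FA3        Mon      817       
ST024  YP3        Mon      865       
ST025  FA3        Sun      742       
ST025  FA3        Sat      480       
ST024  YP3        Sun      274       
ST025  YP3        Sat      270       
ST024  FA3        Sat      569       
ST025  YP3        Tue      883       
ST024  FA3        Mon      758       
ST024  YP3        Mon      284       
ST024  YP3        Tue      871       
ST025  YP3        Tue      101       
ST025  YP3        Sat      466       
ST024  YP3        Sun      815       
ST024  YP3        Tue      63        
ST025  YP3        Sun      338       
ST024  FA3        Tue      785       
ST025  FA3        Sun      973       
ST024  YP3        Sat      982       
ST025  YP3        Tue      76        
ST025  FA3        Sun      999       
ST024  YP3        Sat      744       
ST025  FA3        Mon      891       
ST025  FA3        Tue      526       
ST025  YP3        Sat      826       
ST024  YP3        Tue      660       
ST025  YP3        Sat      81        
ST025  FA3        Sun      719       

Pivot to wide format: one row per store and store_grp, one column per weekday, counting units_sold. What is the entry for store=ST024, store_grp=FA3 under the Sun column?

6

Rows with store=ST024, store_grp=FA3 and weekday=Sun: units_sold values are 209, 579, 193, 583, 264, 143.
6 rows match — count = 6.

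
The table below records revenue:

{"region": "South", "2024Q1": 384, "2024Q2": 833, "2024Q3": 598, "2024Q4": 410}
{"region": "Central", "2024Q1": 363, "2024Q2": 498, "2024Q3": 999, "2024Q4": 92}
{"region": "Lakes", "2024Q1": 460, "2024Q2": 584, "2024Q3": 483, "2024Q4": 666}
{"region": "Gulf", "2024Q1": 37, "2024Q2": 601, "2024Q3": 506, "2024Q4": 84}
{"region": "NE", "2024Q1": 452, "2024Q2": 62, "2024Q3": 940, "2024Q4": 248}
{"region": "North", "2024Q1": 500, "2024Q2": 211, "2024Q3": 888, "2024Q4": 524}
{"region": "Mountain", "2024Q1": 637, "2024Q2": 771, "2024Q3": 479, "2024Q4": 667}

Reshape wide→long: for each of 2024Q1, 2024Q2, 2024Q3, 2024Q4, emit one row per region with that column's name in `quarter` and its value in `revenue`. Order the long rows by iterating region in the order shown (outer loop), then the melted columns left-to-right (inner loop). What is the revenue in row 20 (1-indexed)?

28 rows total (7 × 4). Row 20: index ⌊(20-1)/4⌋ = 4 into region → NE; (20-1) mod 4 = 3 into the melted columns → 2024Q4.
So row 20 is (NE, 2024Q4, 248); revenue = 248.

248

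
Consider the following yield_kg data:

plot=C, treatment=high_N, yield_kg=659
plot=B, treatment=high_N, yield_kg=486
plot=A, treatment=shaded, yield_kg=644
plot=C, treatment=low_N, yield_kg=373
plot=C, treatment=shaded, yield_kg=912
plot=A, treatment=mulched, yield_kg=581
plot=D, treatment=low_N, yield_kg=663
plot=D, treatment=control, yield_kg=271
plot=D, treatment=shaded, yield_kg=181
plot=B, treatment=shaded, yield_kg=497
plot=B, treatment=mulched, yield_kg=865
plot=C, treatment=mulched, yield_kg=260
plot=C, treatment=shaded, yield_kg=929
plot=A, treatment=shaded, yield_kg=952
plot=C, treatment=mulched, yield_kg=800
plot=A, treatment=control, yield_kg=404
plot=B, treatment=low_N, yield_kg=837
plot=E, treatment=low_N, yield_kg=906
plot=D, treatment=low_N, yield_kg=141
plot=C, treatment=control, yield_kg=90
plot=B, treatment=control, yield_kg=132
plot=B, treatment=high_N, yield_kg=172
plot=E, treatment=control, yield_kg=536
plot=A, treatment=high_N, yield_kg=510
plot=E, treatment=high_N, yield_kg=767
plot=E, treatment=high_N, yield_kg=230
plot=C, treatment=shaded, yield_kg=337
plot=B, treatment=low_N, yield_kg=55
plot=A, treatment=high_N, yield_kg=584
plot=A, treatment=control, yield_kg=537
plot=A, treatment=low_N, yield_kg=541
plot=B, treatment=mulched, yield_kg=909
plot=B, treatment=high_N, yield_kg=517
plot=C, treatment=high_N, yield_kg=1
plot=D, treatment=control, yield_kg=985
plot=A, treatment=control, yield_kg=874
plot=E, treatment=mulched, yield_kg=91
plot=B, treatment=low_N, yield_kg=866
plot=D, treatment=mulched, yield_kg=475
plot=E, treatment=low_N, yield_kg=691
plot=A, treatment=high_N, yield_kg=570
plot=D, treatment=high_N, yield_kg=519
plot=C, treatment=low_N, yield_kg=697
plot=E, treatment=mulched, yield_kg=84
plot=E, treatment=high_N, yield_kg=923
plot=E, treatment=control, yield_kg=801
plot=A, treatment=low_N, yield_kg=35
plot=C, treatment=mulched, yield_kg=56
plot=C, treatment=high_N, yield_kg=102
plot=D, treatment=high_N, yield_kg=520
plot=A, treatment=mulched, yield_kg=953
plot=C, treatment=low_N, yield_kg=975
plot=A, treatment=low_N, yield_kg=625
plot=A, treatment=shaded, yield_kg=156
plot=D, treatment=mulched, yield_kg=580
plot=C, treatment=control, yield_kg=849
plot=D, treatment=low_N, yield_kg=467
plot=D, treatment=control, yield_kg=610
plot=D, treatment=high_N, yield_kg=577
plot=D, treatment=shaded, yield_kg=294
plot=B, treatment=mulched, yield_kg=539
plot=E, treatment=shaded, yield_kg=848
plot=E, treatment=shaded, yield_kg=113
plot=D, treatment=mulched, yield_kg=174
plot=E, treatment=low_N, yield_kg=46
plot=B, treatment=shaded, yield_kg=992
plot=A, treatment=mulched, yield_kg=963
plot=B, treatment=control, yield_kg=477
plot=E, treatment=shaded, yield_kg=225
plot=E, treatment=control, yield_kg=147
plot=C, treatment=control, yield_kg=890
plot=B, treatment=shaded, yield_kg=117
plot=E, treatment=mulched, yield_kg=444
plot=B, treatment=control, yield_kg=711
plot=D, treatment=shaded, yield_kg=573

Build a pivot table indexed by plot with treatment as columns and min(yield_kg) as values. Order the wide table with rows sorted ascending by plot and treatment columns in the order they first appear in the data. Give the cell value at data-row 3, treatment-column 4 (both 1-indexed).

With rows sorted ascending by plot, row 3 is plot=C. treatment columns in first-appearance order: high_N, shaded, low_N, mulched, control; column 4 is mulched.
Long rows with plot=C, treatment=mulched: min(260, 800, 56) = 56.

56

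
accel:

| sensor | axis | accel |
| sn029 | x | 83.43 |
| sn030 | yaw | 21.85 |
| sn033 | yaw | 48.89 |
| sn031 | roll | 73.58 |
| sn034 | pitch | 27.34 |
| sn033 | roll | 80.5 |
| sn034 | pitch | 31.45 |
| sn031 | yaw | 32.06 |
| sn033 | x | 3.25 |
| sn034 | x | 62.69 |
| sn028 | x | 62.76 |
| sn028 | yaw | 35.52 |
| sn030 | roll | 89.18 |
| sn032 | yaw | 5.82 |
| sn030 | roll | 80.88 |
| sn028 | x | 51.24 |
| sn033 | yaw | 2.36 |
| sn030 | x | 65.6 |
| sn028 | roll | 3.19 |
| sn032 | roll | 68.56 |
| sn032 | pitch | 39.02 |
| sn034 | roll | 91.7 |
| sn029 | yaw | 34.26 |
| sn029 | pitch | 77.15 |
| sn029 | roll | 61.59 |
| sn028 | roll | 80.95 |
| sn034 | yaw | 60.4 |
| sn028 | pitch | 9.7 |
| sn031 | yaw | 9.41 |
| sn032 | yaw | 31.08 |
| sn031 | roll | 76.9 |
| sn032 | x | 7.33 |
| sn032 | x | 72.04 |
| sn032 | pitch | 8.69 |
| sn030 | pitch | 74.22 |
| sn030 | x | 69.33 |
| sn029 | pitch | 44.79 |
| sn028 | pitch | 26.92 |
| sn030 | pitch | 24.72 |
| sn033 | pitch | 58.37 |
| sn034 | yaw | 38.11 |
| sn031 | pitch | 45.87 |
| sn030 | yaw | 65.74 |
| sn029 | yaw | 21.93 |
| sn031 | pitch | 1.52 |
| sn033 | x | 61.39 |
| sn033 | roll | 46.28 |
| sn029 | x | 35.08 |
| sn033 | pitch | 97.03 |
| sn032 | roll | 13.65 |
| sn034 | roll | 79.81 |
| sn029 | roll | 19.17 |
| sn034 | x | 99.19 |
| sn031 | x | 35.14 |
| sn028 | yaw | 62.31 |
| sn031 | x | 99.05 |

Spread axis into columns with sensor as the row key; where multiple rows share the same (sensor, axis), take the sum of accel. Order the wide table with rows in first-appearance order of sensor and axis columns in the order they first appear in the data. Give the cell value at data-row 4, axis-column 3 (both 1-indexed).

With rows in first-appearance order of sensor, row 4 is sensor=sn031. axis columns in first-appearance order: x, yaw, roll, pitch; column 3 is roll.
Long rows with sensor=sn031, axis=roll: 73.58 + 76.9 = 150.48.

150.48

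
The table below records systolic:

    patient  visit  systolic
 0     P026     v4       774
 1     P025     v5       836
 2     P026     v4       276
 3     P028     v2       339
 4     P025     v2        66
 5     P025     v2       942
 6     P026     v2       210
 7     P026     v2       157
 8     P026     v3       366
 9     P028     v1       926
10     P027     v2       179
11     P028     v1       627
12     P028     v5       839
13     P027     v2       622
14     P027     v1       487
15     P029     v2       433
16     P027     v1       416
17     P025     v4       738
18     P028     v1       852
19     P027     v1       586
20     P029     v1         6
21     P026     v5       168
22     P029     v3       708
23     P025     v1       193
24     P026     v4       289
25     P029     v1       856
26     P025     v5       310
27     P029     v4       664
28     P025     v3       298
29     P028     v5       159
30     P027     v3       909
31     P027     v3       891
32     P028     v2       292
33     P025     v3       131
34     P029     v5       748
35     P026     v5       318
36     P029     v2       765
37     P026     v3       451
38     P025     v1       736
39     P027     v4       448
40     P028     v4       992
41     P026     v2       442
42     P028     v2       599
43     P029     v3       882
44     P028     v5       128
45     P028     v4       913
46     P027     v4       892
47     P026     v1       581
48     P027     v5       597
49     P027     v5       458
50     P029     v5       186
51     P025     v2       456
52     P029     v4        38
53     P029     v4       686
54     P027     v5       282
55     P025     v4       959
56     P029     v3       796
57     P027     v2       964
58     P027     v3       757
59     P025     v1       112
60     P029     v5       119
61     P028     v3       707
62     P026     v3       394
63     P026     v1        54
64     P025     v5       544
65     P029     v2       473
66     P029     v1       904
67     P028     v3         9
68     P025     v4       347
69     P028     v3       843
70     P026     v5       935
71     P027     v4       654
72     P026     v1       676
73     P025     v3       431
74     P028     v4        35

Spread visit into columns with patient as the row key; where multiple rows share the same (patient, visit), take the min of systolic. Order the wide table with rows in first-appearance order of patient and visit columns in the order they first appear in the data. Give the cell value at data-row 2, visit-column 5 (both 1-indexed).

With rows in first-appearance order of patient, row 2 is patient=P025. visit columns in first-appearance order: v4, v5, v2, v3, v1; column 5 is v1.
Long rows with patient=P025, visit=v1: min(193, 736, 112) = 112.

112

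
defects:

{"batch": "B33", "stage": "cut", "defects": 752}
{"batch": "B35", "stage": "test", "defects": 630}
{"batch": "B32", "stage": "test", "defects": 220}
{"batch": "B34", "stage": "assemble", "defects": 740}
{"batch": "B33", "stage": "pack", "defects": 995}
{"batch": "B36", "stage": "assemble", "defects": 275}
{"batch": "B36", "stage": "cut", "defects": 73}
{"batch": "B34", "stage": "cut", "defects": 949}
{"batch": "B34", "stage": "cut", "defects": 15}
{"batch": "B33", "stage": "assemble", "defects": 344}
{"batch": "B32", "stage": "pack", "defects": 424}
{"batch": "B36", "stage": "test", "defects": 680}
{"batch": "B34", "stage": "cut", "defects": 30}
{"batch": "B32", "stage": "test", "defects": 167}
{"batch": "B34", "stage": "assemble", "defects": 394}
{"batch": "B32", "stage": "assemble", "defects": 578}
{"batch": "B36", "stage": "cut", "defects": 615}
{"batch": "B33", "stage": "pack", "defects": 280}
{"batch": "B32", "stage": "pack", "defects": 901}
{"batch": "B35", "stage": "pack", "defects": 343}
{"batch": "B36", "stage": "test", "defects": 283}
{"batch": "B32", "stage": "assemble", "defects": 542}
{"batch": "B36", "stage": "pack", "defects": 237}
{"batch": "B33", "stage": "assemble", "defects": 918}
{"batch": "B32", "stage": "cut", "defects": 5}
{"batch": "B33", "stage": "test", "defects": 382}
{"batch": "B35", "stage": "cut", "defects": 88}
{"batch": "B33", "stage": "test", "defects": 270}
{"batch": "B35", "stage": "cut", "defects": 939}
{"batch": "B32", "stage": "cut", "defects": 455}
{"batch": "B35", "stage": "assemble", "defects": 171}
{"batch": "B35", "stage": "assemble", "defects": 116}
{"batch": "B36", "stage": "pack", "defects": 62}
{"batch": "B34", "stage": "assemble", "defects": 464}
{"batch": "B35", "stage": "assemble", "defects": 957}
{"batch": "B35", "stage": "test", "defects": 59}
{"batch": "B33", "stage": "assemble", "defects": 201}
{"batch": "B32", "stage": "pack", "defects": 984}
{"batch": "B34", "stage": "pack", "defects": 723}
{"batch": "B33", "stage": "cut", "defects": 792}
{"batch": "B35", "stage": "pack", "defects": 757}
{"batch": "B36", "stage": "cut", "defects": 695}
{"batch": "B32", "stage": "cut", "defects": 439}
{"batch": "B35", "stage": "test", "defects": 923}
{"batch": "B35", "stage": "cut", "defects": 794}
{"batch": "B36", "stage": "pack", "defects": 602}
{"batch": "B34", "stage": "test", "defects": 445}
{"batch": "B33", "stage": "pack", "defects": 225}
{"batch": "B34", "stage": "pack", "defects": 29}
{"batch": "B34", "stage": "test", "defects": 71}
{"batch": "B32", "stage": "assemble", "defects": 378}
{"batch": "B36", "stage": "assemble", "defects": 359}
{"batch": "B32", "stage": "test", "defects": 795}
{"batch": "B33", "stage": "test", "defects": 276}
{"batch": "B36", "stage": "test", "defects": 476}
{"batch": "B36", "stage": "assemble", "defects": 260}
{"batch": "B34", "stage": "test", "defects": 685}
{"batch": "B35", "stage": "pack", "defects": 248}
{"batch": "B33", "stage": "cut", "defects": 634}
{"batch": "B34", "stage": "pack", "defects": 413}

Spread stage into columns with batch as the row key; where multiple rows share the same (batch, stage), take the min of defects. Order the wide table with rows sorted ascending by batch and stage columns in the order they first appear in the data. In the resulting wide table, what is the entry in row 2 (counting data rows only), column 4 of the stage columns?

225

With rows sorted ascending by batch, row 2 is batch=B33. stage columns in first-appearance order: cut, test, assemble, pack; column 4 is pack.
Long rows with batch=B33, stage=pack: min(995, 280, 225) = 225.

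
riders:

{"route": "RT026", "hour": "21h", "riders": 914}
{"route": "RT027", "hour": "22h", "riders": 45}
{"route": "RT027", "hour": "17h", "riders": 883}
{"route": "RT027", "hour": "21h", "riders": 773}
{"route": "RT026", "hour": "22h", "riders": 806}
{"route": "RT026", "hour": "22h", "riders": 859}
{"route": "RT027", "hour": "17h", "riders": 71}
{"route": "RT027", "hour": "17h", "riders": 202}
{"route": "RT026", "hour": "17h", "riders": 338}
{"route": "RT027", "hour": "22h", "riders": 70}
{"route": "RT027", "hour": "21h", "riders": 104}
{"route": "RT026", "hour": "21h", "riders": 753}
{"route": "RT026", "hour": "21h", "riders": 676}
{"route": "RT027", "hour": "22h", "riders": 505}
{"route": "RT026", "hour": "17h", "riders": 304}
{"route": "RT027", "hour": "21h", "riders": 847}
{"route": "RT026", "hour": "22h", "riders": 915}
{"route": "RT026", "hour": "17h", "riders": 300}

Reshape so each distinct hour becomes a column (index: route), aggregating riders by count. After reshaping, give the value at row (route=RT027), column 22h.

3

Rows with route=RT027 and hour=22h: riders values are 45, 70, 505.
3 rows match — count = 3.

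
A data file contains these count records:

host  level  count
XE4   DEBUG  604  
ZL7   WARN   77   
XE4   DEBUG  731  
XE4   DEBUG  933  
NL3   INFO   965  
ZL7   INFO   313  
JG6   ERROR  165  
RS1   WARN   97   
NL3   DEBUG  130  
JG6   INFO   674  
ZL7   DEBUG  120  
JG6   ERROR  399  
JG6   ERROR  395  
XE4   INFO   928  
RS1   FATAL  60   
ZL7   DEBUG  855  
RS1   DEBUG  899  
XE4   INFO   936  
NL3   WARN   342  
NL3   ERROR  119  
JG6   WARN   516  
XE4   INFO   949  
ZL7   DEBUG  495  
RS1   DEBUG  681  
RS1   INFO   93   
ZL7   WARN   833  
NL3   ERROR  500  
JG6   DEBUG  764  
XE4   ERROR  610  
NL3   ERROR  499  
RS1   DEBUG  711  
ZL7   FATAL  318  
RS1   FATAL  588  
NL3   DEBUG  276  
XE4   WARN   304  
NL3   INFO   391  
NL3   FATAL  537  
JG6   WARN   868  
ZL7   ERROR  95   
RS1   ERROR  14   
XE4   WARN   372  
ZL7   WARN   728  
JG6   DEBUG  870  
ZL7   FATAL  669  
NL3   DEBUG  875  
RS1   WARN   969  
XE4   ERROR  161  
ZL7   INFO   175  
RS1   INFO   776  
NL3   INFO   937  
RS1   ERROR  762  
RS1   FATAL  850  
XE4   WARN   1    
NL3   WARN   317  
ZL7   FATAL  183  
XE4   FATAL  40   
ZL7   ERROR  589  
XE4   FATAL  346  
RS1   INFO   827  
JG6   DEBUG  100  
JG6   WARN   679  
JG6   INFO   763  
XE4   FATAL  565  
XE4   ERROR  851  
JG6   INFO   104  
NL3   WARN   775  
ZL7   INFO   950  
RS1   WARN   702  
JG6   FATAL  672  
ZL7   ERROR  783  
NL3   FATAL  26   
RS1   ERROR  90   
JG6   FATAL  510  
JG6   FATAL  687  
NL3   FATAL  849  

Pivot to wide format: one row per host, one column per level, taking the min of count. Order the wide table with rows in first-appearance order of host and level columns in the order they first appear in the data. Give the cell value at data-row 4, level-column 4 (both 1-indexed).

With rows in first-appearance order of host, row 4 is host=JG6. level columns in first-appearance order: DEBUG, WARN, INFO, ERROR, FATAL; column 4 is ERROR.
Long rows with host=JG6, level=ERROR: min(165, 399, 395) = 165.

165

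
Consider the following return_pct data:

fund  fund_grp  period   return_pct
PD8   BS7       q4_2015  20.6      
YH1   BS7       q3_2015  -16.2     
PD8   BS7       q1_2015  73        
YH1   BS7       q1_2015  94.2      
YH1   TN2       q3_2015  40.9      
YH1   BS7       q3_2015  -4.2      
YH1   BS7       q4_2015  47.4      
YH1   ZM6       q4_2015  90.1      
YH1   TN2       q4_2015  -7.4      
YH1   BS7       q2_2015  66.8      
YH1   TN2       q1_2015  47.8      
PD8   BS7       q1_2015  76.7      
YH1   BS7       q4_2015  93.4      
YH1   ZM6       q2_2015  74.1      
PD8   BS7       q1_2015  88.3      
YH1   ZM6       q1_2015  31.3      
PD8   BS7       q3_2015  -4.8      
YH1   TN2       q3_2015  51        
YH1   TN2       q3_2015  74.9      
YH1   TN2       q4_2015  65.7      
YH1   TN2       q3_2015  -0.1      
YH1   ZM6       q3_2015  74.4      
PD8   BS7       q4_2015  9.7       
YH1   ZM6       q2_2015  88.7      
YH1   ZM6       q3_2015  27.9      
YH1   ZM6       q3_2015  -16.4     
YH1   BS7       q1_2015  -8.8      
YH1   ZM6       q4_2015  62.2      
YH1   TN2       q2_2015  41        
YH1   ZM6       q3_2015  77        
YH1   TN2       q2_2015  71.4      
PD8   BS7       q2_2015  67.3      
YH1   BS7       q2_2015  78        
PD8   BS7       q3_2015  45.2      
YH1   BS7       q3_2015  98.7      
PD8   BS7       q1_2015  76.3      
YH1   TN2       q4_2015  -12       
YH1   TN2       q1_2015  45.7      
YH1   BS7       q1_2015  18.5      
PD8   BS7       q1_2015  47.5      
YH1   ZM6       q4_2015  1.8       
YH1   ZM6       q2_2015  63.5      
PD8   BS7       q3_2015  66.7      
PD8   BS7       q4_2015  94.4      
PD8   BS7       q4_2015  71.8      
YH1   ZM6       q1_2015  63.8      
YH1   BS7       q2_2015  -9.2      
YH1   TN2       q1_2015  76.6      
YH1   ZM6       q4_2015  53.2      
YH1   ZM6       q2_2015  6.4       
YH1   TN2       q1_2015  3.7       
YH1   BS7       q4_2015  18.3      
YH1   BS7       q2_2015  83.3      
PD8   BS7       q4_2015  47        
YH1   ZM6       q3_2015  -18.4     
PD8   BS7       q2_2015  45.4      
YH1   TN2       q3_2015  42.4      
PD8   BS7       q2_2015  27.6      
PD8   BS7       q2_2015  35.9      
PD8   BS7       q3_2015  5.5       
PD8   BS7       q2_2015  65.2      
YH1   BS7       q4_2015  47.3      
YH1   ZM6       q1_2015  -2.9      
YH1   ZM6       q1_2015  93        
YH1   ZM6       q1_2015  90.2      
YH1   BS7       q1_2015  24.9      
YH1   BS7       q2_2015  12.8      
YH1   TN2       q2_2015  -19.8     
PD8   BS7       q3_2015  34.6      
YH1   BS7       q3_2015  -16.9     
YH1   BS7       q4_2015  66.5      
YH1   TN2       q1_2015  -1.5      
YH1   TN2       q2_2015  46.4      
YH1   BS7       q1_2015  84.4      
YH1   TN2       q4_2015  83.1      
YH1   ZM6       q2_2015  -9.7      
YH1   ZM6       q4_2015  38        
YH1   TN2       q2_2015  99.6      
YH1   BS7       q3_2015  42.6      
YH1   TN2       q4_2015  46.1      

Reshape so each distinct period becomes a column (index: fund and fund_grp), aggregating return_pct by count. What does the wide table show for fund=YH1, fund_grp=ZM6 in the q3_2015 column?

5

Rows with fund=YH1, fund_grp=ZM6 and period=q3_2015: return_pct values are 74.4, 27.9, -16.4, 77, -18.4.
5 rows match — count = 5.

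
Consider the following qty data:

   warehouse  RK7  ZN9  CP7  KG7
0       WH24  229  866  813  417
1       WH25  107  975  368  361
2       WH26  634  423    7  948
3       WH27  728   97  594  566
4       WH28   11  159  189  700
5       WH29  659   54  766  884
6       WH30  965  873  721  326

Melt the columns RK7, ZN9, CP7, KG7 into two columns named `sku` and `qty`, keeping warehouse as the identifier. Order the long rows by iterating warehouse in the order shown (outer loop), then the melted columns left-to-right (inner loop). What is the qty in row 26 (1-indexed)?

28 rows total (7 × 4). Row 26: index ⌊(26-1)/4⌋ = 6 into warehouse → WH30; (26-1) mod 4 = 1 into the melted columns → ZN9.
So row 26 is (WH30, ZN9, 873); qty = 873.

873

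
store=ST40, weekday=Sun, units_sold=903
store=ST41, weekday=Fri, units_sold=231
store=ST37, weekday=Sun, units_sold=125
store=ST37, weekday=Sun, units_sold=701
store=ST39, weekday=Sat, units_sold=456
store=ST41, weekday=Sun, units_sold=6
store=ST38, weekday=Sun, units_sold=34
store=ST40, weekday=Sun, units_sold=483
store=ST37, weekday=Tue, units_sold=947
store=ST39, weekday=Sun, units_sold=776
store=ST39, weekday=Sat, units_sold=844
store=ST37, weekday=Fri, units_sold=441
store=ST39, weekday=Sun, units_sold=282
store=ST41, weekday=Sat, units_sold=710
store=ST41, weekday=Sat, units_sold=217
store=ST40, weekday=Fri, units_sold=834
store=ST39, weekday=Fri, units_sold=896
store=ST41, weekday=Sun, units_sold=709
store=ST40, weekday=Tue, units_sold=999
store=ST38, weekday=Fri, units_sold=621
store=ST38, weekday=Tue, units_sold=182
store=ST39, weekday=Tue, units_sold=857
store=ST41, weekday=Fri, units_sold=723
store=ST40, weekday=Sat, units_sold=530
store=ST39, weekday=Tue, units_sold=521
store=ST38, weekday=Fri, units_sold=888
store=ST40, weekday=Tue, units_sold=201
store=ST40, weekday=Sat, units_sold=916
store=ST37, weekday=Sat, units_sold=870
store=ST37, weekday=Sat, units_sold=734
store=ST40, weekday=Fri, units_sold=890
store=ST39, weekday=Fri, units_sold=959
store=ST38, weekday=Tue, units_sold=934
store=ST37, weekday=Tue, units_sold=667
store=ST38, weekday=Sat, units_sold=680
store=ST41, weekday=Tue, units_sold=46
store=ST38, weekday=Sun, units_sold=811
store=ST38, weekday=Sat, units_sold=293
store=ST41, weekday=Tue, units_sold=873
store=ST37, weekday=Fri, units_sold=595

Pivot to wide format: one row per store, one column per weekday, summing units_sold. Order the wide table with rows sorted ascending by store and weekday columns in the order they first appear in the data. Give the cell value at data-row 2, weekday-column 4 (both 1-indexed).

With rows sorted ascending by store, row 2 is store=ST38. weekday columns in first-appearance order: Sun, Fri, Sat, Tue; column 4 is Tue.
Long rows with store=ST38, weekday=Tue: 182 + 934 = 1116.

1116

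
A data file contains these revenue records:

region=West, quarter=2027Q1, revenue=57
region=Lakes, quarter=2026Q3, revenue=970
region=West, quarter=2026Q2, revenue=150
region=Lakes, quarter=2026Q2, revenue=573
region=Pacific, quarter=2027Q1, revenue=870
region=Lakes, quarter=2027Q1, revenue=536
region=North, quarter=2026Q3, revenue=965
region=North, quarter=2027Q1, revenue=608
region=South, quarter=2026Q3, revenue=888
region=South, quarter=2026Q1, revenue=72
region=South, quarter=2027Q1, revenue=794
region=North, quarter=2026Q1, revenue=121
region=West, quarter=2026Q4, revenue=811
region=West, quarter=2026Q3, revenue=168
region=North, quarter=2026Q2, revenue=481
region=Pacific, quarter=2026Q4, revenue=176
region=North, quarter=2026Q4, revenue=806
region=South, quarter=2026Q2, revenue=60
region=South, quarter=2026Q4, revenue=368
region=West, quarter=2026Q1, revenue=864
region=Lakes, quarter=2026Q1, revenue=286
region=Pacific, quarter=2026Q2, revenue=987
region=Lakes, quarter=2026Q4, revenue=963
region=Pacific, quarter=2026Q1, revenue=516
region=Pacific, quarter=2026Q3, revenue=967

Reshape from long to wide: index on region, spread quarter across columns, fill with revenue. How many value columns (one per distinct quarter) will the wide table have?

5

5 distinct quarter values: 2026Q1, 2026Q2, 2026Q3, 2026Q4, 2027Q1.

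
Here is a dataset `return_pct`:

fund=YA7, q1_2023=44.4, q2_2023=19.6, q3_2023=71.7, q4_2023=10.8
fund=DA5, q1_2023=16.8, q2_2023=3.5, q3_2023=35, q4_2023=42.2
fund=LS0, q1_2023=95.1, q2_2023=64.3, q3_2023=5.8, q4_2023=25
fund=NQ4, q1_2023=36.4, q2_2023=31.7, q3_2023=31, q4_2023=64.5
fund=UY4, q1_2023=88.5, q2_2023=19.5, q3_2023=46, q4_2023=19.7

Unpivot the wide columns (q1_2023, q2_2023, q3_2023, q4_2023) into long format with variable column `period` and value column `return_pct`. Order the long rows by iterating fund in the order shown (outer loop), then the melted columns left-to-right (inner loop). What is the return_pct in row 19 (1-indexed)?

46

20 rows total (5 × 4). Row 19: index ⌊(19-1)/4⌋ = 4 into fund → UY4; (19-1) mod 4 = 2 into the melted columns → q3_2023.
So row 19 is (UY4, q3_2023, 46); return_pct = 46.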